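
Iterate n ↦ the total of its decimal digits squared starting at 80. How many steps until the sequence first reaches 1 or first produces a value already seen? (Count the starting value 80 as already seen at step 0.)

80 → 8² + 0² = 64 + 0 = 64
64 → 6² + 4² = 36 + 16 = 52
52 → 5² + 2² = 25 + 4 = 29
29 → 2² + 9² = 4 + 81 = 85
85 → 8² + 5² = 64 + 25 = 89
89 → 8² + 9² = 64 + 81 = 145
145 → 1² + 4² + 5² = 1 + 16 + 25 = 42
42 → 4² + 2² = 16 + 4 = 20
20 → 2² + 0² = 4 + 0 = 4
4 → 4² = 16
16 → 1² + 6² = 1 + 36 = 37
37 → 3² + 7² = 9 + 49 = 58
58 → 5² + 8² = 25 + 64 = 89  — 89 repeats.
That took 13 steps.

13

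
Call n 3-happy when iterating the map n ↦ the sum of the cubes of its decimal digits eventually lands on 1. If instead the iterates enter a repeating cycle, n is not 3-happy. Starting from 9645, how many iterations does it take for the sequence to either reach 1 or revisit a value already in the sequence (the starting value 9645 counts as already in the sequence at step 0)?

9

9645 → 9³ + 6³ + 4³ + 5³ = 729 + 216 + 64 + 125 = 1134
1134 → 1³ + 1³ + 3³ + 4³ = 1 + 1 + 27 + 64 = 93
93 → 9³ + 3³ = 729 + 27 = 756
756 → 7³ + 5³ + 6³ = 343 + 125 + 216 = 684
684 → 6³ + 8³ + 4³ = 216 + 512 + 64 = 792
792 → 7³ + 9³ + 2³ = 343 + 729 + 8 = 1080
1080 → 1³ + 0³ + 8³ + 0³ = 1 + 0 + 512 + 0 = 513
513 → 5³ + 1³ + 3³ = 125 + 1 + 27 = 153
153 → 1³ + 5³ + 3³ = 1 + 125 + 27 = 153  — 153 repeats.
That took 9 steps.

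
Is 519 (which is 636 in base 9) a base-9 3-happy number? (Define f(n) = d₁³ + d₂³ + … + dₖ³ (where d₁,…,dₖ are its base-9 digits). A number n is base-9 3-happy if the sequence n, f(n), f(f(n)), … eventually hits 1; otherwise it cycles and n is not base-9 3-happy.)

base-9 3-happy

519 = (6,3,6)_9 → 6³ + 3³ + 6³ = 459
459 = (5,6,0)_9 → 5³ + 6³ + 0³ = 341
341 = (4,1,8)_9 → 4³ + 1³ + 8³ = 577
577 = (7,1,1)_9 → 7³ + 1³ + 1³ = 345
345 = (4,2,3)_9 → 4³ + 2³ + 3³ = 99
99 = (1,2,0)_9 → 1³ + 2³ + 0³ = 9
9 = (1,0)_9 → 1³ + 0³ = 1  — reached 1.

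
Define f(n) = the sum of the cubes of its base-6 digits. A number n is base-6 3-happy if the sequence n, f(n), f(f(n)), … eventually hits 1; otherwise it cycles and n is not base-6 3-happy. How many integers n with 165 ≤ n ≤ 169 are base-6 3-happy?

3

165: 165 → 118 → 92 → 43 → 3 → 27 → 91 → 36 → 1  (reaches 1)
166: 166 → 155 → 190 → 190  (repeats 190)
167: 167 → 216 → 1  (reaches 1)
168: 168 → 128 → 62 → 73 → 9 → 28 → 128  (repeats 128)
169: 169 → 129 → 81 → 36 → 1  (reaches 1)
base-6 3-happy: 165, 167, 169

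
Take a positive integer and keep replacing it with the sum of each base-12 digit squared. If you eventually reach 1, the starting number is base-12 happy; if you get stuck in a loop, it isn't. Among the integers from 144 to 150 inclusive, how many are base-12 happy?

144: 144 → 1  — base-12 happy
145: 145 → 2 → 4 → 16 → 17 → 26 → 8 → 64 → 41 → 34 → 104 → 128 → 164 → 66 → 61 → 26  — not base-12 happy
146: 146 → 5 → 25 → 5  — not base-12 happy
147: 147 → 10 → 100 → 80 → 100  — not base-12 happy
148: 148 → 17 → 26 → 8 → 64 → 41 → 34 → 104 → 128 → 164 → 66 → 61 → 26  — not base-12 happy
149: 149 → 26 → 8 → 64 → 41 → 34 → 104 → 128 → 164 → 66 → 61 → 26  — not base-12 happy
150: 150 → 37 → 10 → 100 → 80 → 100  — not base-12 happy
base-12 happy: 144

1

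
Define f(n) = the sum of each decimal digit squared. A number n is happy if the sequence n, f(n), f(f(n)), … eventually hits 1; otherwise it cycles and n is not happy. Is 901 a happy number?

901 → 9² + 0² + 1² = 82
82 → 8² + 2² = 68
68 → 6² + 8² = 100
100 → 1² + 0² + 0² = 1  — reached 1.

happy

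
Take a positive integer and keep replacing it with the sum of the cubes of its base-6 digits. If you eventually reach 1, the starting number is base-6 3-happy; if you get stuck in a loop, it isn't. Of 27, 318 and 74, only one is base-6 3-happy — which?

27

27: 27 → 91 → 36 → 1  — reaches 1 (base-6 3-happy)
318: 318 → 134 → 99 → 99  — repeats 99 (not base-6 3-happy)
74: 74 → 16 → 72 → 8 → 9 → 28 → 128 → 62 → 73 → 9  — repeats 9 (not base-6 3-happy)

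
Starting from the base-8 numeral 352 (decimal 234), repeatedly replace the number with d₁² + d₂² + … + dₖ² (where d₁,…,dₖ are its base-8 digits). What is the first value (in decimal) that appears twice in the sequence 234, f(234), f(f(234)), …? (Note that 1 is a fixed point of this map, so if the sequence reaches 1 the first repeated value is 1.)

234 = (3,5,2)_8 → 38
38 = (4,6)_8 → 52
52 = (6,4)_8 → 52  — 52 already appeared earlier.

52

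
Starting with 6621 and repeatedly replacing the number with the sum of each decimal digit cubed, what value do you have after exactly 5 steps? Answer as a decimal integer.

6621 → 441
441 → 129
129 → 738
738 → 882
882 → 1032

1032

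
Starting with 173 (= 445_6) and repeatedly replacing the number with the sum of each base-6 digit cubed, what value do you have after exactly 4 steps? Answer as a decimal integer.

173 = (4,4,5)_6 → 253
253 = (1,1,0,1)_6 → 3
3 = (3)_6 → 27
27 = (4,3)_6 → 91

91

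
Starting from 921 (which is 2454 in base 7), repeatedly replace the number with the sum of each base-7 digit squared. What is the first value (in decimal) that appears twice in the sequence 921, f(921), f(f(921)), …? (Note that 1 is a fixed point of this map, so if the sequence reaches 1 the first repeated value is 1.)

45

921 = (2,4,5,4)_7 → 2² + 4² + 5² + 4² = 4 + 16 + 25 + 16 = 61
61 = (1,1,5)_7 → 1² + 1² + 5² = 1 + 1 + 25 = 27
27 = (3,6)_7 → 3² + 6² = 9 + 36 = 45
45 = (6,3)_7 → 6² + 3² = 36 + 9 = 45  — 45 already appeared earlier.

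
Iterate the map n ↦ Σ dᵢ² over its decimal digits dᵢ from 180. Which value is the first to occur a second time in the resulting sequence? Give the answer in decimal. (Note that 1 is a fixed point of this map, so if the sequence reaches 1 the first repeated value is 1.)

180 → 1² + 8² + 0² = 65
65 → 6² + 5² = 61
61 → 6² + 1² = 37
37 → 3² + 7² = 58
58 → 5² + 8² = 89
89 → 8² + 9² = 145
145 → 1² + 4² + 5² = 42
42 → 4² + 2² = 20
20 → 2² + 0² = 4
4 → 4² = 16
16 → 1² + 6² = 37  — 37 already appeared earlier.

37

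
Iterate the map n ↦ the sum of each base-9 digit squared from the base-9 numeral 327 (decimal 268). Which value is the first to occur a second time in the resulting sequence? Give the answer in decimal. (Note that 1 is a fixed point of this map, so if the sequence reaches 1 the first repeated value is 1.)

268 = (3,2,7)_9 → 3² + 2² + 7² = 9 + 4 + 49 = 62
62 = (6,8)_9 → 6² + 8² = 36 + 64 = 100
100 = (1,2,1)_9 → 1² + 2² + 1² = 1 + 4 + 1 = 6
6 = (6)_9 → 6² = 36
36 = (4,0)_9 → 4² + 0² = 16 + 0 = 16
16 = (1,7)_9 → 1² + 7² = 1 + 49 = 50
50 = (5,5)_9 → 5² + 5² = 25 + 25 = 50  — 50 already appeared earlier.

50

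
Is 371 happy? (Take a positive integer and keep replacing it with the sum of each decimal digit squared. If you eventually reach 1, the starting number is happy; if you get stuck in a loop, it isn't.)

371 → 3² + 7² + 1² = 9 + 49 + 1 = 59
59 → 5² + 9² = 25 + 81 = 106
106 → 1² + 0² + 6² = 1 + 0 + 36 = 37
37 → 3² + 7² = 9 + 49 = 58
58 → 5² + 8² = 25 + 64 = 89
89 → 8² + 9² = 64 + 81 = 145
145 → 1² + 4² + 5² = 1 + 16 + 25 = 42
42 → 4² + 2² = 16 + 4 = 20
20 → 2² + 0² = 4 + 0 = 4
4 → 4² = 16
16 → 1² + 6² = 1 + 36 = 37  — 37 already seen; the sequence cycles without reaching 1.

not happy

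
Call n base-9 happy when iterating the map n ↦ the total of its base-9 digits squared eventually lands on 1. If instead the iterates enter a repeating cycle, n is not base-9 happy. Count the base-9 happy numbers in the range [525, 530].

525: 525 → 61 → 85 → 17 → 65 → 53 → 89 → 65  (repeats 65)
526: 526 → 68 → 74 → 68  (repeats 68)
527: 527 → 77 → 89 → 65 → 53 → 89  (repeats 89)
528: 528 → 88 → 50 → 50  (repeats 50)
529: 529 → 101 → 9 → 1  (reaches 1)
530: 530 → 116 → 74 → 68 → 74  (repeats 74)
base-9 happy: 529

1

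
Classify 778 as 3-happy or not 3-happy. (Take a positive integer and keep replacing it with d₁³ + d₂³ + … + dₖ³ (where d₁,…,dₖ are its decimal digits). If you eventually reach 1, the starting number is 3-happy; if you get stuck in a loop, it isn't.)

778 → 7³ + 7³ + 8³ = 1198
1198 → 1³ + 1³ + 9³ + 8³ = 1243
1243 → 1³ + 2³ + 4³ + 3³ = 100
100 → 1³ + 0³ + 0³ = 1  — reached 1.

3-happy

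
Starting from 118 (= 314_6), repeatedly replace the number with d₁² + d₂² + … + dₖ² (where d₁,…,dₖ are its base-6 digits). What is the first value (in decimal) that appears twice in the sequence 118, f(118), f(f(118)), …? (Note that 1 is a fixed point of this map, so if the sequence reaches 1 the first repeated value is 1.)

118 = (3,1,4)_6 → 3² + 1² + 4² = 9 + 1 + 16 = 26
26 = (4,2)_6 → 4² + 2² = 16 + 4 = 20
20 = (3,2)_6 → 3² + 2² = 9 + 4 = 13
13 = (2,1)_6 → 2² + 1² = 4 + 1 = 5
5 = (5)_6 → 5² = 25
25 = (4,1)_6 → 4² + 1² = 16 + 1 = 17
17 = (2,5)_6 → 2² + 5² = 4 + 25 = 29
29 = (4,5)_6 → 4² + 5² = 16 + 25 = 41
41 = (1,0,5)_6 → 1² + 0² + 5² = 1 + 0 + 25 = 26  — 26 already appeared earlier.

26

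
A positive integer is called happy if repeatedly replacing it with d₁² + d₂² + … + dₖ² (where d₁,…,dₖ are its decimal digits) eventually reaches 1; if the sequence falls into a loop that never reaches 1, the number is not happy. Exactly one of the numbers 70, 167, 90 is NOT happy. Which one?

70: 70 → 49 → 97 → 130 → 10 → 1  — reaches 1 (happy)
167: 167 → 86 → 100 → 1  — reaches 1 (happy)
90: 90 → 81 → 65 → 61 → 37 → 58 → 89 → 145 → 42 → 20 → 4 → 16 → 37  — repeats 37 (not happy)

90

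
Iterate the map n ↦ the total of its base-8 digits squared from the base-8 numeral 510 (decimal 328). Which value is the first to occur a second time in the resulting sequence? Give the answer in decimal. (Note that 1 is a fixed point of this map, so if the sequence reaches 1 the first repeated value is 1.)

26

328 = (5,1,0)_8 → 26
26 = (3,2)_8 → 13
13 = (1,5)_8 → 26  — 26 already appeared earlier.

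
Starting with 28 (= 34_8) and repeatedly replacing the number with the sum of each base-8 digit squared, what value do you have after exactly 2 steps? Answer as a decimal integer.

28 = (3,4)_8 → 3² + 4² = 25
25 = (3,1)_8 → 3² + 1² = 10

10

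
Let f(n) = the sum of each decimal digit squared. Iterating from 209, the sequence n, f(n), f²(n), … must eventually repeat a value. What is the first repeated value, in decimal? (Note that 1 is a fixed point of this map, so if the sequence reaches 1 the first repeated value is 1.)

89

209 → 85
85 → 89
89 → 145
145 → 42
42 → 20
20 → 4
4 → 16
16 → 37
37 → 58
58 → 89  — 89 already appeared earlier.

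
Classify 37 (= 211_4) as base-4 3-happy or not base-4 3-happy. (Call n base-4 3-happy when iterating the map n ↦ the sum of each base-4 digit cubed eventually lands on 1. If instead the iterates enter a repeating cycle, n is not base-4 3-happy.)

37 = (2,1,1)_4 → 10
10 = (2,2)_4 → 16
16 = (1,0,0)_4 → 1  — reached 1.

base-4 3-happy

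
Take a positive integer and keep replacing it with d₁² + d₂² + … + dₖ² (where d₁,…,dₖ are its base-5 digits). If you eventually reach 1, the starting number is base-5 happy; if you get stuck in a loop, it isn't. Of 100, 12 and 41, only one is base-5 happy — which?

100: 100 → 16 → 10 → 4 → 16  — repeats 16 (not base-5 happy)
12: 12 → 8 → 10 → 4 → 16 → 10  — repeats 10 (not base-5 happy)
41: 41 → 11 → 5 → 1  — reaches 1 (base-5 happy)

41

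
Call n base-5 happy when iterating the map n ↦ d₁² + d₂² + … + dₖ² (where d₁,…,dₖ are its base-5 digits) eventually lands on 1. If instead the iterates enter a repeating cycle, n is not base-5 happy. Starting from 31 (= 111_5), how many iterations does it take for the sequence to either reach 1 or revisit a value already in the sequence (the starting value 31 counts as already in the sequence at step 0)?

5

31 = (1,1,1)_5 → 1² + 1² + 1² = 1 + 1 + 1 = 3
3 = (3)_5 → 3² = 9
9 = (1,4)_5 → 1² + 4² = 1 + 16 = 17
17 = (3,2)_5 → 3² + 2² = 9 + 4 = 13
13 = (2,3)_5 → 2² + 3² = 4 + 9 = 13  — 13 repeats.
That took 5 steps.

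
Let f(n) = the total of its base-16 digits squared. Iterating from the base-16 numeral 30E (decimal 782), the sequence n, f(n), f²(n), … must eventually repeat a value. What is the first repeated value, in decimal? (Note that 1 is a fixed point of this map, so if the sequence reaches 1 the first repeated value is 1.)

782 = (3,0,14)_16 → 205
205 = (12,13)_16 → 313
313 = (1,3,9)_16 → 91
91 = (5,11)_16 → 146
146 = (9,2)_16 → 85
85 = (5,5)_16 → 50
50 = (3,2)_16 → 13
13 = (13)_16 → 169
169 = (10,9)_16 → 181
181 = (11,5)_16 → 146  — 146 already appeared earlier.

146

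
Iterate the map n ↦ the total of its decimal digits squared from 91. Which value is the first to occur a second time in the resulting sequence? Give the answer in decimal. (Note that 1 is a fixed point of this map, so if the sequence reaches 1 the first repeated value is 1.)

91 → 9² + 1² = 82
82 → 8² + 2² = 68
68 → 6² + 8² = 100
100 → 1² + 0² + 0² = 1  — reached the fixed point 1.
1 → 1, so 1 is the first repeated value.

1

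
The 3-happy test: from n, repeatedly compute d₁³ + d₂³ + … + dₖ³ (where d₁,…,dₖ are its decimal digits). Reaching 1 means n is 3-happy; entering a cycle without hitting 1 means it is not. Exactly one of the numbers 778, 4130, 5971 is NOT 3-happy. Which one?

778: 778 → 1198 → 1243 → 100 → 1  — reaches 1 (3-happy)
4130: 4130 → 92 → 737 → 713 → 371 → 371  — repeats 371 (not 3-happy)
5971: 5971 → 1198 → 1243 → 100 → 1  — reaches 1 (3-happy)

4130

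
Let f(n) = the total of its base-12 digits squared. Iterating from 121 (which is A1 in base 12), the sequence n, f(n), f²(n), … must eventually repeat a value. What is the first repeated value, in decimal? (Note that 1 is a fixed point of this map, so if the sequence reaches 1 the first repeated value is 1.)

25

121 = (10,1)_12 → 10² + 1² = 100 + 1 = 101
101 = (8,5)_12 → 8² + 5² = 64 + 25 = 89
89 = (7,5)_12 → 7² + 5² = 49 + 25 = 74
74 = (6,2)_12 → 6² + 2² = 36 + 4 = 40
40 = (3,4)_12 → 3² + 4² = 9 + 16 = 25
25 = (2,1)_12 → 2² + 1² = 4 + 1 = 5
5 = (5)_12 → 5² = 25  — 25 already appeared earlier.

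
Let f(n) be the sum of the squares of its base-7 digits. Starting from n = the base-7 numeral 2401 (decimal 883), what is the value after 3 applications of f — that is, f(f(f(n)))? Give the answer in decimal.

5

883 = (2,4,0,1)_7 → 2² + 4² + 0² + 1² = 4 + 16 + 0 + 1 = 21
21 = (3,0)_7 → 3² + 0² = 9 + 0 = 9
9 = (1,2)_7 → 1² + 2² = 1 + 4 = 5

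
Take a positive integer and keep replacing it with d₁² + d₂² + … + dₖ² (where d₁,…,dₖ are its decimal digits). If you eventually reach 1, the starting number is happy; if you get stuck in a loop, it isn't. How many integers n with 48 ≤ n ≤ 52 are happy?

1

48: 48 → 80 → 64 → 52 → 29 → 85 → 89 → 145 → 42 → 20 → 4 → 16 → 37 → 58 → 89  — not happy
49: 49 → 97 → 130 → 10 → 1  — happy
50: 50 → 25 → 29 → 85 → 89 → 145 → 42 → 20 → 4 → 16 → 37 → 58 → 89  — not happy
51: 51 → 26 → 40 → 16 → 37 → 58 → 89 → 145 → 42 → 20 → 4 → 16  — not happy
52: 52 → 29 → 85 → 89 → 145 → 42 → 20 → 4 → 16 → 37 → 58 → 89  — not happy
happy: 49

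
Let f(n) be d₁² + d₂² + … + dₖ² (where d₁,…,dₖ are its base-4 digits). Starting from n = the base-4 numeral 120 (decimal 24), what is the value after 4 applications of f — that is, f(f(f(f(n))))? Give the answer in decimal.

24 = (1,2,0)_4 → 1² + 2² + 0² = 5
5 = (1,1)_4 → 1² + 1² = 2
2 = (2)_4 → 2² = 4
4 = (1,0)_4 → 1² + 0² = 1

1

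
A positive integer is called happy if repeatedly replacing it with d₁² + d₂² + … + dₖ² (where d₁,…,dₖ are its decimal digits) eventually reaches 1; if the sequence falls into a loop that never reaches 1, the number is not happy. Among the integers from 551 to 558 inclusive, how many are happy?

551: 551 → 51 → 26 → 40 → 16 → 37 → 58 → 89 → 145 → 42 → 20 → 4 → 16  (repeats 16)
552: 552 → 54 → 41 → 17 → 50 → 25 → 29 → 85 → 89 → 145 → 42 → 20 → 4 → 16 → 37 → 58 → 89  (repeats 89)
553: 553 → 59 → 106 → 37 → 58 → 89 → 145 → 42 → 20 → 4 → 16 → 37  (repeats 37)
554: 554 → 66 → 72 → 53 → 34 → 25 → 29 → 85 → 89 → 145 → 42 → 20 → 4 → 16 → 37 → 58 → 89  (repeats 89)
555: 555 → 75 → 74 → 65 → 61 → 37 → 58 → 89 → 145 → 42 → 20 → 4 → 16 → 37  (repeats 37)
556: 556 → 86 → 100 → 1  (reaches 1)
557: 557 → 99 → 162 → 41 → 17 → 50 → 25 → 29 → 85 → 89 → 145 → 42 → 20 → 4 → 16 → 37 → 58 → 89  (repeats 89)
558: 558 → 114 → 18 → 65 → 61 → 37 → 58 → 89 → 145 → 42 → 20 → 4 → 16 → 37  (repeats 37)
happy: 556

1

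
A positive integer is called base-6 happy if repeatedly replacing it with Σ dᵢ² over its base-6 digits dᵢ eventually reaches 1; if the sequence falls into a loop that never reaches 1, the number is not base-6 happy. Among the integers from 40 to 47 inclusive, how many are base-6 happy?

1

40: 40 → 17 → 29 → 41 → 26 → 20 → 13 → 5 → 25 → 17  — not base-6 happy
41: 41 → 26 → 20 → 13 → 5 → 25 → 17 → 29 → 41  — not base-6 happy
42: 42 → 2 → 4 → 16 → 20 → 13 → 5 → 25 → 17 → 29 → 41 → 26 → 20  — not base-6 happy
43: 43 → 3 → 9 → 10 → 17 → 29 → 41 → 26 → 20 → 13 → 5 → 25 → 17  — not base-6 happy
44: 44 → 6 → 1  — base-6 happy
45: 45 → 11 → 26 → 20 → 13 → 5 → 25 → 17 → 29 → 41 → 26  — not base-6 happy
46: 46 → 18 → 9 → 10 → 17 → 29 → 41 → 26 → 20 → 13 → 5 → 25 → 17  — not base-6 happy
47: 47 → 27 → 25 → 17 → 29 → 41 → 26 → 20 → 13 → 5 → 25  — not base-6 happy
base-6 happy: 44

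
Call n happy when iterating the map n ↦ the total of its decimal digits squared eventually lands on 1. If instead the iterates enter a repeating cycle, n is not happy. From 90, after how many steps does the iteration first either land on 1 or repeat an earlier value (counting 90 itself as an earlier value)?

12

90 → 81
81 → 65
65 → 61
61 → 37
37 → 58
58 → 89
89 → 145
145 → 42
42 → 20
20 → 4
4 → 16
16 → 37  — 37 repeats.
That took 12 steps.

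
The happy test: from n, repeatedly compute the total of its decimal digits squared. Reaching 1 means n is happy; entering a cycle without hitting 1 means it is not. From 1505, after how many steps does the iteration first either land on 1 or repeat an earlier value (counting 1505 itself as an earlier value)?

1505 → 1² + 5² + 0² + 5² = 1 + 25 + 0 + 25 = 51
51 → 5² + 1² = 25 + 1 = 26
26 → 2² + 6² = 4 + 36 = 40
40 → 4² + 0² = 16 + 0 = 16
16 → 1² + 6² = 1 + 36 = 37
37 → 3² + 7² = 9 + 49 = 58
58 → 5² + 8² = 25 + 64 = 89
89 → 8² + 9² = 64 + 81 = 145
145 → 1² + 4² + 5² = 1 + 16 + 25 = 42
42 → 4² + 2² = 16 + 4 = 20
20 → 2² + 0² = 4 + 0 = 4
4 → 4² = 16  — 16 repeats.
That took 12 steps.

12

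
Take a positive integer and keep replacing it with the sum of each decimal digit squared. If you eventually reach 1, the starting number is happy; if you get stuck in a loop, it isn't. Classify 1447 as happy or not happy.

1447 → 1² + 4² + 4² + 7² = 82
82 → 8² + 2² = 68
68 → 6² + 8² = 100
100 → 1² + 0² + 0² = 1  — reached 1.

happy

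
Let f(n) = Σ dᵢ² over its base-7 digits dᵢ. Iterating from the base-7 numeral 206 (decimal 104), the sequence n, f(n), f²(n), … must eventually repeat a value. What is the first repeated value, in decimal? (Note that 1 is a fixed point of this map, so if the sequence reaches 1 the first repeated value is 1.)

104 = (2,0,6)_7 → 2² + 0² + 6² = 4 + 0 + 36 = 40
40 = (5,5)_7 → 5² + 5² = 25 + 25 = 50
50 = (1,0,1)_7 → 1² + 0² + 1² = 1 + 0 + 1 = 2
2 = (2)_7 → 2² = 4
4 = (4)_7 → 4² = 16
16 = (2,2)_7 → 2² + 2² = 4 + 4 = 8
8 = (1,1)_7 → 1² + 1² = 1 + 1 = 2  — 2 already appeared earlier.

2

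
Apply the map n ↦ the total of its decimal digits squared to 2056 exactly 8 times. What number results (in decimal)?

20

2056 → 65
65 → 61
61 → 37
37 → 58
58 → 89
89 → 145
145 → 42
42 → 20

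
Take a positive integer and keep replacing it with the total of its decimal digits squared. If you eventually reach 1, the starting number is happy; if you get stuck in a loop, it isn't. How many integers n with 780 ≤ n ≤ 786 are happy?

1

780: 780 → 113 → 11 → 2 → 4 → 16 → 37 → 58 → 89 → 145 → 42 → 20 → 4  — not happy
781: 781 → 114 → 18 → 65 → 61 → 37 → 58 → 89 → 145 → 42 → 20 → 4 → 16 → 37  — not happy
782: 782 → 117 → 51 → 26 → 40 → 16 → 37 → 58 → 89 → 145 → 42 → 20 → 4 → 16  — not happy
783: 783 → 122 → 9 → 81 → 65 → 61 → 37 → 58 → 89 → 145 → 42 → 20 → 4 → 16 → 37  — not happy
784: 784 → 129 → 86 → 100 → 1  — happy
785: 785 → 138 → 74 → 65 → 61 → 37 → 58 → 89 → 145 → 42 → 20 → 4 → 16 → 37  — not happy
786: 786 → 149 → 98 → 145 → 42 → 20 → 4 → 16 → 37 → 58 → 89 → 145  — not happy
happy: 784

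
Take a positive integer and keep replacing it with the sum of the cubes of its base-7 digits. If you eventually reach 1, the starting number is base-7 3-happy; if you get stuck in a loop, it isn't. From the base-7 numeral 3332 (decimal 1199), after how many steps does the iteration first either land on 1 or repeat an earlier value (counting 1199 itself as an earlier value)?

11

1199 = (3,3,3,2)_7 → 3³ + 3³ + 3³ + 2³ = 27 + 27 + 27 + 8 = 89
89 = (1,5,5)_7 → 1³ + 5³ + 5³ = 1 + 125 + 125 = 251
251 = (5,0,6)_7 → 5³ + 0³ + 6³ = 125 + 0 + 216 = 341
341 = (6,6,5)_7 → 6³ + 6³ + 5³ = 216 + 216 + 125 = 557
557 = (1,4,2,4)_7 → 1³ + 4³ + 2³ + 4³ = 1 + 64 + 8 + 64 = 137
137 = (2,5,4)_7 → 2³ + 5³ + 4³ = 8 + 125 + 64 = 197
197 = (4,0,1)_7 → 4³ + 0³ + 1³ = 64 + 0 + 1 = 65
65 = (1,2,2)_7 → 1³ + 2³ + 2³ = 1 + 8 + 8 = 17
17 = (2,3)_7 → 2³ + 3³ = 8 + 27 = 35
35 = (5,0)_7 → 5³ + 0³ = 125 + 0 = 125
125 = (2,3,6)_7 → 2³ + 3³ + 6³ = 8 + 27 + 216 = 251  — 251 repeats.
That took 11 steps.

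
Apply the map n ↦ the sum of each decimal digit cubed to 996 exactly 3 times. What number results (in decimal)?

996 → 9³ + 9³ + 6³ = 729 + 729 + 216 = 1674
1674 → 1³ + 6³ + 7³ + 4³ = 1 + 216 + 343 + 64 = 624
624 → 6³ + 2³ + 4³ = 216 + 8 + 64 = 288

288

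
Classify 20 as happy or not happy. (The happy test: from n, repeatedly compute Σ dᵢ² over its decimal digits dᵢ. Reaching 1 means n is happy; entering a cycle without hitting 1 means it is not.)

not happy

20 → 2² + 0² = 4 + 0 = 4
4 → 4² = 16
16 → 1² + 6² = 1 + 36 = 37
37 → 3² + 7² = 9 + 49 = 58
58 → 5² + 8² = 25 + 64 = 89
89 → 8² + 9² = 64 + 81 = 145
145 → 1² + 4² + 5² = 1 + 16 + 25 = 42
42 → 4² + 2² = 16 + 4 = 20  — 20 already seen; the sequence cycles without reaching 1.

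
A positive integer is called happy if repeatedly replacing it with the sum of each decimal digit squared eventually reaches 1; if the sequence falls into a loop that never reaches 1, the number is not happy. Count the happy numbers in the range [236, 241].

2

236: 236 → 49 → 97 → 130 → 10 → 1  (reaches 1)
237: 237 → 62 → 40 → 16 → 37 → 58 → 89 → 145 → 42 → 20 → 4 → 16  (repeats 16)
238: 238 → 77 → 98 → 145 → 42 → 20 → 4 → 16 → 37 → 58 → 89 → 145  (repeats 145)
239: 239 → 94 → 97 → 130 → 10 → 1  (reaches 1)
240: 240 → 20 → 4 → 16 → 37 → 58 → 89 → 145 → 42 → 20  (repeats 20)
241: 241 → 21 → 5 → 25 → 29 → 85 → 89 → 145 → 42 → 20 → 4 → 16 → 37 → 58 → 89  (repeats 89)
happy: 236, 239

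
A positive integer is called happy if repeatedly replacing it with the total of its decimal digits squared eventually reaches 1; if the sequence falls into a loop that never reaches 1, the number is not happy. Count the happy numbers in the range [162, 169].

1

162: 162 → 41 → 17 → 50 → 25 → 29 → 85 → 89 → 145 → 42 → 20 → 4 → 16 → 37 → 58 → 89  — not happy
163: 163 → 46 → 52 → 29 → 85 → 89 → 145 → 42 → 20 → 4 → 16 → 37 → 58 → 89  — not happy
164: 164 → 53 → 34 → 25 → 29 → 85 → 89 → 145 → 42 → 20 → 4 → 16 → 37 → 58 → 89  — not happy
165: 165 → 62 → 40 → 16 → 37 → 58 → 89 → 145 → 42 → 20 → 4 → 16  — not happy
166: 166 → 73 → 58 → 89 → 145 → 42 → 20 → 4 → 16 → 37 → 58  — not happy
167: 167 → 86 → 100 → 1  — happy
168: 168 → 101 → 2 → 4 → 16 → 37 → 58 → 89 → 145 → 42 → 20 → 4  — not happy
169: 169 → 118 → 66 → 72 → 53 → 34 → 25 → 29 → 85 → 89 → 145 → 42 → 20 → 4 → 16 → 37 → 58 → 89  — not happy
happy: 167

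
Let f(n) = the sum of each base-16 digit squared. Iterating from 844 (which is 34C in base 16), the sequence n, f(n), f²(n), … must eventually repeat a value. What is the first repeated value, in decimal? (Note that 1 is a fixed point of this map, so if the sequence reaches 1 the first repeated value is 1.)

844 = (3,4,12)_16 → 3² + 4² + 12² = 169
169 = (10,9)_16 → 10² + 9² = 181
181 = (11,5)_16 → 11² + 5² = 146
146 = (9,2)_16 → 9² + 2² = 85
85 = (5,5)_16 → 5² + 5² = 50
50 = (3,2)_16 → 3² + 2² = 13
13 = (13)_16 → 13² = 169  — 169 already appeared earlier.

169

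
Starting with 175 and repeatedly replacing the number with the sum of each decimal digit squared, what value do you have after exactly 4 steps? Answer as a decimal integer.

175 → 1² + 7² + 5² = 1 + 49 + 25 = 75
75 → 7² + 5² = 49 + 25 = 74
74 → 7² + 4² = 49 + 16 = 65
65 → 6² + 5² = 36 + 25 = 61

61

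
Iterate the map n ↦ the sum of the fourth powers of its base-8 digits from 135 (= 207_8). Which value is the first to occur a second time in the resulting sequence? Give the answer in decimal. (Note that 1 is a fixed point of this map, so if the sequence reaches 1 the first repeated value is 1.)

135 = (2,0,7)_8 → 2⁴ + 0⁴ + 7⁴ = 16 + 0 + 2401 = 2417
2417 = (4,5,6,1)_8 → 4⁴ + 5⁴ + 6⁴ + 1⁴ = 256 + 625 + 1296 + 1 = 2178
2178 = (4,2,0,2)_8 → 4⁴ + 2⁴ + 0⁴ + 2⁴ = 256 + 16 + 0 + 16 = 288
288 = (4,4,0)_8 → 4⁴ + 4⁴ + 0⁴ = 256 + 256 + 0 = 512
512 = (1,0,0,0)_8 → 1⁴ + 0⁴ + 0⁴ + 0⁴ = 1 + 0 + 0 + 0 = 1  — reached the fixed point 1.
1 → 1, so 1 is the first repeated value.

1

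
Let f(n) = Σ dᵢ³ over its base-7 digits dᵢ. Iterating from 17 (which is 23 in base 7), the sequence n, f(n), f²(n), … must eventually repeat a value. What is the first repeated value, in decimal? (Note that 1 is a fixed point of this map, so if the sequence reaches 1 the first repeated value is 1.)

17

17 = (2,3)_7 → 35
35 = (5,0)_7 → 125
125 = (2,3,6)_7 → 251
251 = (5,0,6)_7 → 341
341 = (6,6,5)_7 → 557
557 = (1,4,2,4)_7 → 137
137 = (2,5,4)_7 → 197
197 = (4,0,1)_7 → 65
65 = (1,2,2)_7 → 17  — 17 already appeared earlier.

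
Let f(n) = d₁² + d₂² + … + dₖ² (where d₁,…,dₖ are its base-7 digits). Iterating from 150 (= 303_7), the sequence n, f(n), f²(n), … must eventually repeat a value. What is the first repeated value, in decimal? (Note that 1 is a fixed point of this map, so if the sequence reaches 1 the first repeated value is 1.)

150 = (3,0,3)_7 → 18
18 = (2,4)_7 → 20
20 = (2,6)_7 → 40
40 = (5,5)_7 → 50
50 = (1,0,1)_7 → 2
2 = (2)_7 → 4
4 = (4)_7 → 16
16 = (2,2)_7 → 8
8 = (1,1)_7 → 2  — 2 already appeared earlier.

2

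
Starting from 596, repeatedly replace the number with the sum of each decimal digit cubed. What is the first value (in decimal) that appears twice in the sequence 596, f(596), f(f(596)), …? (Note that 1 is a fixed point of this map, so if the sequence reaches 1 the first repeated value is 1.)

371

596 → 5³ + 9³ + 6³ = 1070
1070 → 1³ + 0³ + 7³ + 0³ = 344
344 → 3³ + 4³ + 4³ = 155
155 → 1³ + 5³ + 5³ = 251
251 → 2³ + 5³ + 1³ = 134
134 → 1³ + 3³ + 4³ = 92
92 → 9³ + 2³ = 737
737 → 7³ + 3³ + 7³ = 713
713 → 7³ + 1³ + 3³ = 371
371 → 3³ + 7³ + 1³ = 371  — 371 already appeared earlier.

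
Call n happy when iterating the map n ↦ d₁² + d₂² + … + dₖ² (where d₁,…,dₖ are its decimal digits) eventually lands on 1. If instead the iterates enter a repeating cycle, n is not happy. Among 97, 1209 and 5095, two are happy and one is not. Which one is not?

5095

97: 97 → 130 → 10 → 1  — reaches 1 (happy)
1209: 1209 → 86 → 100 → 1  — reaches 1 (happy)
5095: 5095 → 131 → 11 → 2 → 4 → 16 → 37 → 58 → 89 → 145 → 42 → 20 → 4  — repeats 4 (not happy)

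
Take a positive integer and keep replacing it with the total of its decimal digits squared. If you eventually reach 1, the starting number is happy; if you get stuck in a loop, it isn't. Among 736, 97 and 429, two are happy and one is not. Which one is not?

429

736: 736 → 94 → 97 → 130 → 10 → 1  — reaches 1 (happy)
97: 97 → 130 → 10 → 1  — reaches 1 (happy)
429: 429 → 101 → 2 → 4 → 16 → 37 → 58 → 89 → 145 → 42 → 20 → 4  — repeats 4 (not happy)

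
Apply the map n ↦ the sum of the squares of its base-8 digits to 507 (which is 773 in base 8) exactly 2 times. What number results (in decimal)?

35

507 = (7,7,3)_8 → 7² + 7² + 3² = 49 + 49 + 9 = 107
107 = (1,5,3)_8 → 1² + 5² + 3² = 1 + 25 + 9 = 35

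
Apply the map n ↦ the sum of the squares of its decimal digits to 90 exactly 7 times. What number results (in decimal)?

90 → 9² + 0² = 81
81 → 8² + 1² = 65
65 → 6² + 5² = 61
61 → 6² + 1² = 37
37 → 3² + 7² = 58
58 → 5² + 8² = 89
89 → 8² + 9² = 145

145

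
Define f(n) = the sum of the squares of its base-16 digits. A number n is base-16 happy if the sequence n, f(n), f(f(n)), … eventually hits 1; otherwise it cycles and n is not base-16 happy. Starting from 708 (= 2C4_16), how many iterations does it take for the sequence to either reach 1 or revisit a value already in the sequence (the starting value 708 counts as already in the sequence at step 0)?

8

708 = (2,12,4)_16 → 2² + 12² + 4² = 4 + 144 + 16 = 164
164 = (10,4)_16 → 10² + 4² = 100 + 16 = 116
116 = (7,4)_16 → 7² + 4² = 49 + 16 = 65
65 = (4,1)_16 → 4² + 1² = 16 + 1 = 17
17 = (1,1)_16 → 1² + 1² = 1 + 1 = 2
2 = (2)_16 → 2² = 4
4 = (4)_16 → 4² = 16
16 = (1,0)_16 → 1² + 0² = 1 + 0 = 1  — reached 1.
That took 8 steps.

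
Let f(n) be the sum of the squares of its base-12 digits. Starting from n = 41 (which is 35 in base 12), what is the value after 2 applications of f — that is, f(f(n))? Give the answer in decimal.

104

41 = (3,5)_12 → 3² + 5² = 34
34 = (2,10)_12 → 2² + 10² = 104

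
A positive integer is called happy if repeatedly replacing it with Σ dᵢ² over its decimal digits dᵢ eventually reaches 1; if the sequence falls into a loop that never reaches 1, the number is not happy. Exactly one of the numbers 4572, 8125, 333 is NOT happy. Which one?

333

4572: 4572 → 94 → 97 → 130 → 10 → 1  — reaches 1 (happy)
8125: 8125 → 94 → 97 → 130 → 10 → 1  — reaches 1 (happy)
333: 333 → 27 → 53 → 34 → 25 → 29 → 85 → 89 → 145 → 42 → 20 → 4 → 16 → 37 → 58 → 89  — repeats 89 (not happy)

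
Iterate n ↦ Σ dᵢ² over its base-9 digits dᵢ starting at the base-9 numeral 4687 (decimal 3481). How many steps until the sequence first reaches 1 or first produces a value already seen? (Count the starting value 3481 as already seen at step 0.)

7

3481 = (4,6,8,7)_9 → 4² + 6² + 8² + 7² = 16 + 36 + 64 + 49 = 165
165 = (2,0,3)_9 → 2² + 0² + 3² = 4 + 0 + 9 = 13
13 = (1,4)_9 → 1² + 4² = 1 + 16 = 17
17 = (1,8)_9 → 1² + 8² = 1 + 64 = 65
65 = (7,2)_9 → 7² + 2² = 49 + 4 = 53
53 = (5,8)_9 → 5² + 8² = 25 + 64 = 89
89 = (1,0,8)_9 → 1² + 0² + 8² = 1 + 0 + 64 = 65  — 65 repeats.
That took 7 steps.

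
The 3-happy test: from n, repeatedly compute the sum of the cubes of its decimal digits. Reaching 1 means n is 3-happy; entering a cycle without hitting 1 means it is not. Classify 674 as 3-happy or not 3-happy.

not 3-happy

674 → 6³ + 7³ + 4³ = 623
623 → 6³ + 2³ + 3³ = 251
251 → 2³ + 5³ + 1³ = 134
134 → 1³ + 3³ + 4³ = 92
92 → 9³ + 2³ = 737
737 → 7³ + 3³ + 7³ = 713
713 → 7³ + 1³ + 3³ = 371
371 → 3³ + 7³ + 1³ = 371  — 371 already seen; the sequence cycles without reaching 1.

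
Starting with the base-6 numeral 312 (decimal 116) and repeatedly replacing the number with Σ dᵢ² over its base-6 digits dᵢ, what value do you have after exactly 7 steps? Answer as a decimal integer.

116 = (3,1,2)_6 → 3² + 1² + 2² = 14
14 = (2,2)_6 → 2² + 2² = 8
8 = (1,2)_6 → 1² + 2² = 5
5 = (5)_6 → 5² = 25
25 = (4,1)_6 → 4² + 1² = 17
17 = (2,5)_6 → 2² + 5² = 29
29 = (4,5)_6 → 4² + 5² = 41

41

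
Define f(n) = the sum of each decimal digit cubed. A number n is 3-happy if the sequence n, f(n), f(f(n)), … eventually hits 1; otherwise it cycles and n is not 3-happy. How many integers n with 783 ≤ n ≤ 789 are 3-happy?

783: 783 → 882 → 1032 → 36 → 243 → 99 → 1458 → 702 → 351 → 153 → 153  — not 3-happy
784: 784 → 919 → 1459 → 919  — not 3-happy
785: 785 → 980 → 1241 → 74 → 407 → 407  — not 3-happy
786: 786 → 1071 → 345 → 216 → 225 → 141 → 66 → 432 → 99 → 1458 → 702 → 351 → 153 → 153  — not 3-happy
787: 787 → 1198 → 1243 → 100 → 1  — 3-happy
788: 788 → 1367 → 587 → 980 → 1241 → 74 → 407 → 407  — not 3-happy
789: 789 → 1584 → 702 → 351 → 153 → 153  — not 3-happy
3-happy: 787

1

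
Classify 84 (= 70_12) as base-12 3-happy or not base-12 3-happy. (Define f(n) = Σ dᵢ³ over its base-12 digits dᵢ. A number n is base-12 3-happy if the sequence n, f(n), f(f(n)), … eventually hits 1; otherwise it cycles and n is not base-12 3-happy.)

84 = (7,0)_12 → 7³ + 0³ = 343
343 = (2,4,7)_12 → 2³ + 4³ + 7³ = 415
415 = (2,10,7)_12 → 2³ + 10³ + 7³ = 1351
1351 = (9,4,7)_12 → 9³ + 4³ + 7³ = 1136
1136 = (7,10,8)_12 → 7³ + 10³ + 8³ = 1855
1855 = (1,0,10,7)_12 → 1³ + 0³ + 10³ + 7³ = 1344
1344 = (9,4,0)_12 → 9³ + 4³ + 0³ = 793
793 = (5,6,1)_12 → 5³ + 6³ + 1³ = 342
342 = (2,4,6)_12 → 2³ + 4³ + 6³ = 288
288 = (2,0,0)_12 → 2³ + 0³ + 0³ = 8
8 = (8)_12 → 8³ = 512
512 = (3,6,8)_12 → 3³ + 6³ + 8³ = 755
755 = (5,2,11)_12 → 5³ + 2³ + 11³ = 1464
1464 = (10,2,0)_12 → 10³ + 2³ + 0³ = 1008
1008 = (7,0,0)_12 → 7³ + 0³ + 0³ = 343  — 343 already seen; the sequence cycles without reaching 1.

not base-12 3-happy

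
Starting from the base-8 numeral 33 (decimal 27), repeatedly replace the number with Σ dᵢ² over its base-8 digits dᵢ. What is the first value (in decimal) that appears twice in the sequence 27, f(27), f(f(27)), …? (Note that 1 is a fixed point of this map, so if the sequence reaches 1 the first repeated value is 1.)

1

27 = (3,3)_8 → 3² + 3² = 9 + 9 = 18
18 = (2,2)_8 → 2² + 2² = 4 + 4 = 8
8 = (1,0)_8 → 1² + 0² = 1 + 0 = 1  — reached the fixed point 1.
1 → 1, so 1 is the first repeated value.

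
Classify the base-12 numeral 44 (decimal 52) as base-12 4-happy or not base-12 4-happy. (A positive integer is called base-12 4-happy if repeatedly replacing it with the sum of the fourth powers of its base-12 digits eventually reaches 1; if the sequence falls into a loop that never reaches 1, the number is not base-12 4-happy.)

not base-12 4-happy

52 = (4,4)_12 → 4⁴ + 4⁴ = 512
512 = (3,6,8)_12 → 3⁴ + 6⁴ + 8⁴ = 5473
5473 = (3,2,0,1)_12 → 3⁴ + 2⁴ + 0⁴ + 1⁴ = 98
98 = (8,2)_12 → 8⁴ + 2⁴ = 4112
4112 = (2,4,6,8)_12 → 2⁴ + 4⁴ + 6⁴ + 8⁴ = 5664
5664 = (3,3,4,0)_12 → 3⁴ + 3⁴ + 4⁴ + 0⁴ = 418
418 = (2,10,10)_12 → 2⁴ + 10⁴ + 10⁴ = 20016
20016 = (11,7,0,0)_12 → 11⁴ + 7⁴ + 0⁴ + 0⁴ = 17042
17042 = (9,10,4,2)_12 → 9⁴ + 10⁴ + 4⁴ + 2⁴ = 16833
16833 = (9,8,10,9)_12 → 9⁴ + 8⁴ + 10⁴ + 9⁴ = 27218
27218 = (1,3,9,0,2)_12 → 1⁴ + 3⁴ + 9⁴ + 0⁴ + 2⁴ = 6659
6659 = (3,10,2,11)_12 → 3⁴ + 10⁴ + 2⁴ + 11⁴ = 24738
24738 = (1,2,3,9,6)_12 → 1⁴ + 2⁴ + 3⁴ + 9⁴ + 6⁴ = 7955
7955 = (4,7,2,11)_12 → 4⁴ + 7⁴ + 2⁴ + 11⁴ = 17314
17314 = (10,0,2,10)_12 → 10⁴ + 0⁴ + 2⁴ + 10⁴ = 20016  — 20016 already seen; the sequence cycles without reaching 1.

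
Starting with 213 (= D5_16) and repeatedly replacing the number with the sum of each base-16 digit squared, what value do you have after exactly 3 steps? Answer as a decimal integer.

213 = (13,5)_16 → 13² + 5² = 169 + 25 = 194
194 = (12,2)_16 → 12² + 2² = 144 + 4 = 148
148 = (9,4)_16 → 9² + 4² = 81 + 16 = 97

97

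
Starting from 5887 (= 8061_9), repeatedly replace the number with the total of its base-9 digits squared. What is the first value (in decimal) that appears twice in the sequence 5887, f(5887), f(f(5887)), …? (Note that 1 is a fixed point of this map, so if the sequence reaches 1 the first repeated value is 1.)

5887 = (8,0,6,1)_9 → 8² + 0² + 6² + 1² = 64 + 0 + 36 + 1 = 101
101 = (1,2,2)_9 → 1² + 2² + 2² = 1 + 4 + 4 = 9
9 = (1,0)_9 → 1² + 0² = 1 + 0 = 1  — reached the fixed point 1.
1 → 1, so 1 is the first repeated value.

1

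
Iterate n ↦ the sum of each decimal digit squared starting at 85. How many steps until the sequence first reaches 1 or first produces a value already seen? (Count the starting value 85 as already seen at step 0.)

85 → 8² + 5² = 64 + 25 = 89
89 → 8² + 9² = 64 + 81 = 145
145 → 1² + 4² + 5² = 1 + 16 + 25 = 42
42 → 4² + 2² = 16 + 4 = 20
20 → 2² + 0² = 4 + 0 = 4
4 → 4² = 16
16 → 1² + 6² = 1 + 36 = 37
37 → 3² + 7² = 9 + 49 = 58
58 → 5² + 8² = 25 + 64 = 89  — 89 repeats.
That took 9 steps.

9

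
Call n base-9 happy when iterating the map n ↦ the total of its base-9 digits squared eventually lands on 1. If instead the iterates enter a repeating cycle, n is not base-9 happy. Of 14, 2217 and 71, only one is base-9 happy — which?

2217

14: 14 → 26 → 68 → 74 → 68  — repeats 68 (not base-9 happy)
2217: 2217 → 27 → 9 → 1  — reaches 1 (base-9 happy)
71: 71 → 113 → 35 → 73 → 65 → 53 → 89 → 65  — repeats 65 (not base-9 happy)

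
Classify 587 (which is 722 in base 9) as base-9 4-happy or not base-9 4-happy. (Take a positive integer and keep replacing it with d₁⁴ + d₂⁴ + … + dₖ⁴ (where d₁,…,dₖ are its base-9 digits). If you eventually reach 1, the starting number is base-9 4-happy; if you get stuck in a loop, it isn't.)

587 = (7,2,2)_9 → 7⁴ + 2⁴ + 2⁴ = 2433
2433 = (3,3,0,3)_9 → 3⁴ + 3⁴ + 0⁴ + 3⁴ = 243
243 = (3,0,0)_9 → 3⁴ + 0⁴ + 0⁴ = 81
81 = (1,0,0)_9 → 1⁴ + 0⁴ + 0⁴ = 1  — reached 1.

base-9 4-happy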